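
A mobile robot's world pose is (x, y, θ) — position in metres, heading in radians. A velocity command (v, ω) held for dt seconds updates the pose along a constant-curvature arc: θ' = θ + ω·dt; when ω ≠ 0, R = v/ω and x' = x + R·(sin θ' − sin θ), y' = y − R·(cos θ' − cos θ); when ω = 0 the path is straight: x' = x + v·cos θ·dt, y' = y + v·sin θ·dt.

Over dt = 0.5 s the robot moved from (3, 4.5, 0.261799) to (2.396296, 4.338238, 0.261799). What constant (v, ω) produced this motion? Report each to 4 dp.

v = -1.2500, ω = 0.0000

Δθ = 0.261799 − 0.261799 = 0.000000
ω = Δθ/dt = 0.000000/0.5 = 0.0000
ω = 0 → v = (Δx·cos θ + Δy·sin θ)/dt = -1.2500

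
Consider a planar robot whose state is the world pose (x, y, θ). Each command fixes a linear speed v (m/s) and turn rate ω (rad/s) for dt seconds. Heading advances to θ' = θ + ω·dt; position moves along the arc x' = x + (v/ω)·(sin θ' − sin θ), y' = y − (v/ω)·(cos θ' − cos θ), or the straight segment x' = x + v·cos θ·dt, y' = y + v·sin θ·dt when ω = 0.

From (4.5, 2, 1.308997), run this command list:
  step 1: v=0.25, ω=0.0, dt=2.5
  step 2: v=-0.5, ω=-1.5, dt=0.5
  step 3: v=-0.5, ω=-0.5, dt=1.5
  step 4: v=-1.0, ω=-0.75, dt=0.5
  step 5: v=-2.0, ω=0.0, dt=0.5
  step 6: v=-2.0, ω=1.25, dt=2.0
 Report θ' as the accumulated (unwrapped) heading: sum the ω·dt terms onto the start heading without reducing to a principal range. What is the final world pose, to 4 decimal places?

(0.1368, 1.0744, 1.9340)

step 1: θ'=1.3090 (straight) → pose (4.6618, 2.6037, 1.3090)
step 2: θ'=0.5590 (R=0.3333) → pose (4.5166, 2.4074, 0.5590)
step 3: θ'=-0.1910 (R=1.0000) → pose (3.7964, 2.2734, -0.1910)
step 4: θ'=-0.5660 (R=1.3333) → pose (3.3345, 2.4570, -0.5660)
step 5: θ'=-0.5660 (straight) → pose (2.4904, 2.9933, -0.5660)
step 6: θ'=1.9340 (R=-1.6000) → pose (0.1368, 1.0744, 1.9340)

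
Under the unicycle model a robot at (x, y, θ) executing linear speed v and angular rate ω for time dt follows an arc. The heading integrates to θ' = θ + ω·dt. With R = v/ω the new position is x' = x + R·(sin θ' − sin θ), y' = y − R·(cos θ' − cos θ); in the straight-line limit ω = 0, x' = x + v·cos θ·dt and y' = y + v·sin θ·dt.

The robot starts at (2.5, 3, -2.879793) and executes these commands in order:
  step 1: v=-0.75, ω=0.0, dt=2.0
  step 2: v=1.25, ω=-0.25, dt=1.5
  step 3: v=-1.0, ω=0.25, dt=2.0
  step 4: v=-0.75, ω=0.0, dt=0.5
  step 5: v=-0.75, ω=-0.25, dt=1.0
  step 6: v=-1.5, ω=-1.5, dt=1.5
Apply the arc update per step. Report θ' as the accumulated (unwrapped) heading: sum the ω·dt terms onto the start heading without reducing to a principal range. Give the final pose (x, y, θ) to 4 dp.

(6.1134, 2.3480, -5.2548)

step 1: θ'=-2.8798 (straight) → pose (3.9489, 3.3882, -2.8798)
step 2: θ'=-3.2548 (R=-5.0000) → pose (2.0900, 3.2499, -3.2548)
step 3: θ'=-2.7548 (R=-4.0000) → pose (4.0507, 3.5198, -2.7548)
step 4: θ'=-2.7548 (straight) → pose (4.3980, 3.6612, -2.7548)
step 5: θ'=-3.0048 (R=3.0000) → pose (5.1206, 3.8548, -3.0048)
step 6: θ'=-5.2548 (R=1.0000) → pose (6.1134, 2.3480, -5.2548)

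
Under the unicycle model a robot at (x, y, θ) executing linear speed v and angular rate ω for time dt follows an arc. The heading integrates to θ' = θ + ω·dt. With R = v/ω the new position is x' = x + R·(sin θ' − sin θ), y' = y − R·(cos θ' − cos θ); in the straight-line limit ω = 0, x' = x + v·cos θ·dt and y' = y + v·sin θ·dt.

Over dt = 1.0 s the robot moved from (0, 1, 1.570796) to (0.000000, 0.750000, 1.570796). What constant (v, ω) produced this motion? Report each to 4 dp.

v = -0.2500, ω = 0.0000

Δθ = 1.570796 − 1.570796 = 0.000000
ω = Δθ/dt = 0.000000/1.0 = 0.0000
ω = 0 → v = (Δx·cos θ + Δy·sin θ)/dt = -0.2500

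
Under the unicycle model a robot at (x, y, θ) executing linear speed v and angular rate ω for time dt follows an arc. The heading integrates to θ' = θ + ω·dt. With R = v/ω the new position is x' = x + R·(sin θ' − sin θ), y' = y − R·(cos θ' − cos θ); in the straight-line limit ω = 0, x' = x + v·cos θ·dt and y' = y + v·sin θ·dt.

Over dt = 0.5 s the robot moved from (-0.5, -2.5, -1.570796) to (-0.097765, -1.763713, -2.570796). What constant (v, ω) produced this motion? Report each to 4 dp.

v = -1.7500, ω = -2.0000

Δθ = -2.570796 − -1.570796 = -1.000000
ω = Δθ/dt = -1.000000/0.5 = -2.0000
R = −Δy/(cos θ' − cos θ) = 0.8750
v = R·ω = 0.8750·-2.0000 = -1.7500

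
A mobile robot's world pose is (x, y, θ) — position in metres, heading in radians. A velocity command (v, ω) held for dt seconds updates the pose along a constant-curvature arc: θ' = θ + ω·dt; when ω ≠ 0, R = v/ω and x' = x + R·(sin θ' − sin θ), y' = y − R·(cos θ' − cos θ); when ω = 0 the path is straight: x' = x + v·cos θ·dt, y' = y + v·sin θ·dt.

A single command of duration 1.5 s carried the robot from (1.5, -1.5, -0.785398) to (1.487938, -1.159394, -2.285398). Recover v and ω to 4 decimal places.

Δθ = -2.285398 − -0.785398 = -1.500000
ω = Δθ/dt = -1.500000/1.5 = -1.0000
R = −Δy/(cos θ' − cos θ) = 0.2500
v = R·ω = 0.2500·-1.0000 = -0.2500

v = -0.2500, ω = -1.0000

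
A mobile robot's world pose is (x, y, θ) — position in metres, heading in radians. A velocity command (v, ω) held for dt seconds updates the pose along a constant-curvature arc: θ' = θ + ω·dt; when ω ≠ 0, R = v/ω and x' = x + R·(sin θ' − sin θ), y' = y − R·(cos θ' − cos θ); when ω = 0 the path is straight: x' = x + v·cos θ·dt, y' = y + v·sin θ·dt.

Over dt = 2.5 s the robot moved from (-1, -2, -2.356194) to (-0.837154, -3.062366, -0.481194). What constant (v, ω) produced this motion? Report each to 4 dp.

Δθ = -0.481194 − -2.356194 = 1.875000
ω = Δθ/dt = 1.875000/2.5 = 0.7500
R = −Δy/(cos θ' − cos θ) = 0.6667
v = R·ω = 0.6667·0.7500 = 0.5000

v = 0.5000, ω = 0.7500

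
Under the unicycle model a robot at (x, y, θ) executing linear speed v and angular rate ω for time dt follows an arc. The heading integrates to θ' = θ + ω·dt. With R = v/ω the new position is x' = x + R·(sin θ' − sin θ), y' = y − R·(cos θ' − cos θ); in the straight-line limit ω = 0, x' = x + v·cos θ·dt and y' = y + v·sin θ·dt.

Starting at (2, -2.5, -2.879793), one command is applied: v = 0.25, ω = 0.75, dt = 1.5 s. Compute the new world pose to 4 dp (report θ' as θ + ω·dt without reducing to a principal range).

(1.7586, -2.7610, -1.7548)

θ' = -2.8798 + 0.75·1.5 = -1.7548
R = v/ω = 0.25/0.75 = 0.3333
x' = 2 + 0.3333·(sin -1.7548 − sin -2.8798) = 1.7586
y' = -2.5 − 0.3333·(cos -1.7548 − cos -2.8798) = -2.7610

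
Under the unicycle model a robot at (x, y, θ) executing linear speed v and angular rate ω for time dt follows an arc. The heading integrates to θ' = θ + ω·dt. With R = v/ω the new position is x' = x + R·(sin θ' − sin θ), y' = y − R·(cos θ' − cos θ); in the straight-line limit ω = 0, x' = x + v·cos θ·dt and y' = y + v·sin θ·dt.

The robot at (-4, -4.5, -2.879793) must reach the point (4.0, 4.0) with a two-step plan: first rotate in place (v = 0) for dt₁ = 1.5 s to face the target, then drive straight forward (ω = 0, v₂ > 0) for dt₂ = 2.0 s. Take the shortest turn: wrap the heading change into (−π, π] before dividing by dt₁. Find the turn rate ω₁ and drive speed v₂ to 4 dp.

heading to target = atan2(4−-4.5, 4−-4) = 0.8157
Δθ = wrap(0.8157 − -2.8798) = -2.5877; ω₁ = Δθ/dt₁ = -1.7251
distance = √((4−-4)² + (4−-4.5)²) = 11.6726; v₂ = distance/dt₂ = 5.8363

ω₁ = -1.7251, v₂ = 5.8363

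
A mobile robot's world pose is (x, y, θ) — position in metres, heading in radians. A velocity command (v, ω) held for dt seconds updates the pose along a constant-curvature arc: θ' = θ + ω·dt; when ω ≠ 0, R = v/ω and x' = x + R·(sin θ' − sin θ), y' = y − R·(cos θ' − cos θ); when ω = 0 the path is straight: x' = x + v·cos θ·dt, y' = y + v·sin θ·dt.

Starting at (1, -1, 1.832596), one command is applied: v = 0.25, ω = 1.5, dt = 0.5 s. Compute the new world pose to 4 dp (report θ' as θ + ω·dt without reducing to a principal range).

(0.9274, -0.9018, 2.5826)

θ' = 1.8326 + 1.5·0.5 = 2.5826
R = v/ω = 0.25/1.5 = 0.1667
x' = 1 + 0.1667·(sin 2.5826 − sin 1.8326) = 0.9274
y' = -1 − 0.1667·(cos 2.5826 − cos 1.8326) = -0.9018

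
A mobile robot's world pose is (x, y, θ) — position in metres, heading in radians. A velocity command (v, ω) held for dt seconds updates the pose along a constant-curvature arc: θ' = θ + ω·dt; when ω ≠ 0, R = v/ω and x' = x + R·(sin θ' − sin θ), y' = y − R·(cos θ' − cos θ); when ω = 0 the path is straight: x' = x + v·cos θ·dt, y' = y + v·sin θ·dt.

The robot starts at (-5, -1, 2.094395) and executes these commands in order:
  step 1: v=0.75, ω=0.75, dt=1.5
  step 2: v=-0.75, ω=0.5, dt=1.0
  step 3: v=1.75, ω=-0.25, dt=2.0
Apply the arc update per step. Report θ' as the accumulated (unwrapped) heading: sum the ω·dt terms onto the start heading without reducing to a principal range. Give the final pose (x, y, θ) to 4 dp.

(-8.5203, -1.3792, 3.2194)

step 1: θ'=3.2194 (R=1.0000) → pose (-5.9437, -0.5030, 3.2194)
step 2: θ'=3.7194 (R=-1.5000) → pose (-5.2411, -0.2641, 3.7194)
step 3: θ'=3.2194 (R=-7.0000) → pose (-8.5203, -1.3792, 3.2194)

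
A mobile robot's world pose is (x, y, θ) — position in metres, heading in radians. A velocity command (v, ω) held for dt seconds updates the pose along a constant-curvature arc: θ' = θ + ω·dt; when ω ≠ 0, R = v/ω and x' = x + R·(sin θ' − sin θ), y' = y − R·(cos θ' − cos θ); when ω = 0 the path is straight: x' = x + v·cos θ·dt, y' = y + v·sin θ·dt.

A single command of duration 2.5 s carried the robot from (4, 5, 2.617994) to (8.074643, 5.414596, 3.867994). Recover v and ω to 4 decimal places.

Δθ = 3.867994 − 2.617994 = 1.250000
ω = Δθ/dt = 1.250000/2.5 = 0.5000
R = Δx/(sin θ' − sin θ) = -3.5000
v = R·ω = -3.5000·0.5000 = -1.7500

v = -1.7500, ω = 0.5000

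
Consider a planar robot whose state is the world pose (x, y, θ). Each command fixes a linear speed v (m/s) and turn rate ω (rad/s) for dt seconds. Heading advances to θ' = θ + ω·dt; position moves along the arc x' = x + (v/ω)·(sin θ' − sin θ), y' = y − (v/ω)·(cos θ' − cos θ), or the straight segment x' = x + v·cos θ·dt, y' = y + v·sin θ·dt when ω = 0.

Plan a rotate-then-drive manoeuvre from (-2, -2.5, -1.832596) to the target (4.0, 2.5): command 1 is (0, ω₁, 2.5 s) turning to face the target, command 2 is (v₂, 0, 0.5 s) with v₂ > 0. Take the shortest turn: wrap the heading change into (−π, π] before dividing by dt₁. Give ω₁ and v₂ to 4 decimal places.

ω₁ = 1.0109, v₂ = 15.6205

heading to target = atan2(2.5−-2.5, 4−-2) = 0.6947
Δθ = wrap(0.6947 − -1.8326) = 2.5273; ω₁ = Δθ/dt₁ = 1.0109
distance = √((4−-2)² + (2.5−-2.5)²) = 7.8102; v₂ = distance/dt₂ = 15.6205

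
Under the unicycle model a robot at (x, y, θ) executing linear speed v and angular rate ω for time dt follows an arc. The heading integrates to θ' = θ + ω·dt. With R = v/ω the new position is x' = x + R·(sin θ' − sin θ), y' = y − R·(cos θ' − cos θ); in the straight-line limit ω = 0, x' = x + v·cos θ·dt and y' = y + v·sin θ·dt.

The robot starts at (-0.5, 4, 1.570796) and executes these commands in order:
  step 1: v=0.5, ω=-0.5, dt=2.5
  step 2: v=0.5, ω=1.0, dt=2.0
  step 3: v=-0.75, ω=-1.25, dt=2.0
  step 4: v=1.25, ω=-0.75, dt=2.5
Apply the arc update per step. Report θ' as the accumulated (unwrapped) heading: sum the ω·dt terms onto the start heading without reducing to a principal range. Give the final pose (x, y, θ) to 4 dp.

step 1: θ'=0.3208 (R=-1.0000) → pose (0.1847, 4.9490, 0.3208)
step 2: θ'=2.3208 (R=0.5000) → pose (0.3929, 5.7643, 2.3208)
step 3: θ'=-0.1792 (R=0.6000) → pose (-0.1531, 4.7649, -0.1792)
step 4: θ'=-2.0542 (R=-1.6667) → pose (1.0255, 2.3503, -2.0542)

(1.0255, 2.3503, -2.0542)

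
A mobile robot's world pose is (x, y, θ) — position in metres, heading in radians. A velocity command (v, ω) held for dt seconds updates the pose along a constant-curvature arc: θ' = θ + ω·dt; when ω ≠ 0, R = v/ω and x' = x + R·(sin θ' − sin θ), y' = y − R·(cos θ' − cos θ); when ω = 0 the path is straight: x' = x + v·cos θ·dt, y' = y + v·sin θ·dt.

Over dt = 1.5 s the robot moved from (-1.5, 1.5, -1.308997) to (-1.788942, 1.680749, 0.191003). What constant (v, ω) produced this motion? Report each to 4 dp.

Δθ = 0.191003 − -1.308997 = 1.500000
ω = Δθ/dt = 1.500000/1.5 = 1.0000
R = Δx/(sin θ' − sin θ) = -0.2500
v = R·ω = -0.2500·1.0000 = -0.2500

v = -0.2500, ω = 1.0000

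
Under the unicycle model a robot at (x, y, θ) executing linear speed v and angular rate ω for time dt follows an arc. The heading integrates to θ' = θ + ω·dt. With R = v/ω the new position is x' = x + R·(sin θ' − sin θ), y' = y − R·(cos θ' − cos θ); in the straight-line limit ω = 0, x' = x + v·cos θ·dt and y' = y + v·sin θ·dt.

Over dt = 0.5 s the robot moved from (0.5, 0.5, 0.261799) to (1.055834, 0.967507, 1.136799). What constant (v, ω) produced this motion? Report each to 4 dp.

Δθ = 1.136799 − 0.261799 = 0.875000
ω = Δθ/dt = 0.875000/0.5 = 1.7500
R = Δx/(sin θ' − sin θ) = 0.8571
v = R·ω = 0.8571·1.7500 = 1.5000

v = 1.5000, ω = 1.7500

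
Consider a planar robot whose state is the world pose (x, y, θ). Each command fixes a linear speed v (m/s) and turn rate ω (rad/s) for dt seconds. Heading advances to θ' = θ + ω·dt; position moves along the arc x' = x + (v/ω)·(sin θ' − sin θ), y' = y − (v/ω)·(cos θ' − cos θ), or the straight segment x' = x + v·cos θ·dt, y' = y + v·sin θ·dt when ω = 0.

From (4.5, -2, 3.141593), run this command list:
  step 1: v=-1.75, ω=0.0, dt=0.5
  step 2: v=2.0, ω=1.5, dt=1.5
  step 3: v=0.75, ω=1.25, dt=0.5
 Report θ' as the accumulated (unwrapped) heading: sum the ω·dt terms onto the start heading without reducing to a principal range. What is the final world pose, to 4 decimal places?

(4.6463, -4.3728, 6.0166)

step 1: θ'=3.1416 (straight) → pose (5.3750, -2.0000, 3.1416)
step 2: θ'=5.3916 (R=1.3333) → pose (4.3376, -4.1709, 5.3916)
step 3: θ'=6.0166 (R=0.6000) → pose (4.6463, -4.3728, 6.0166)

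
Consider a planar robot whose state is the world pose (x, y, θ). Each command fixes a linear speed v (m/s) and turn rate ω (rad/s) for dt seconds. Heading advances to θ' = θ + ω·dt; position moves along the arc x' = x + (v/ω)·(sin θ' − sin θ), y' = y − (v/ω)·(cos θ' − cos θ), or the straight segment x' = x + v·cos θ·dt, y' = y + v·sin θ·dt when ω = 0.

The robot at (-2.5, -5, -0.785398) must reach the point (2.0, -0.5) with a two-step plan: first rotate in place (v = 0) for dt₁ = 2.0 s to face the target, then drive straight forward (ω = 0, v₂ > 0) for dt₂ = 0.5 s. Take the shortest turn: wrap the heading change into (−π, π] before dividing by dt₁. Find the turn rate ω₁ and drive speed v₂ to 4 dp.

ω₁ = 0.7854, v₂ = 12.7279

heading to target = atan2(-0.5−-5, 2−-2.5) = 0.7854
Δθ = wrap(0.7854 − -0.7854) = 1.5708; ω₁ = Δθ/dt₁ = 0.7854
distance = √((2−-2.5)² + (-0.5−-5)²) = 6.3640; v₂ = distance/dt₂ = 12.7279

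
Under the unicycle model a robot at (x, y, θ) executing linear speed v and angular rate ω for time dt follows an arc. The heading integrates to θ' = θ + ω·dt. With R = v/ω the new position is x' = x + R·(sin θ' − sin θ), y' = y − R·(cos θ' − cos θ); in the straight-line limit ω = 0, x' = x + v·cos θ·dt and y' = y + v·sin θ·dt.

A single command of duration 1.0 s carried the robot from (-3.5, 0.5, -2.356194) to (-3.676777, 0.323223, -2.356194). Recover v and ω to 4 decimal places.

Δθ = -2.356194 − -2.356194 = 0.000000
ω = Δθ/dt = 0.000000/1.0 = 0.0000
ω = 0 → v = (Δx·cos θ + Δy·sin θ)/dt = 0.2500

v = 0.2500, ω = 0.0000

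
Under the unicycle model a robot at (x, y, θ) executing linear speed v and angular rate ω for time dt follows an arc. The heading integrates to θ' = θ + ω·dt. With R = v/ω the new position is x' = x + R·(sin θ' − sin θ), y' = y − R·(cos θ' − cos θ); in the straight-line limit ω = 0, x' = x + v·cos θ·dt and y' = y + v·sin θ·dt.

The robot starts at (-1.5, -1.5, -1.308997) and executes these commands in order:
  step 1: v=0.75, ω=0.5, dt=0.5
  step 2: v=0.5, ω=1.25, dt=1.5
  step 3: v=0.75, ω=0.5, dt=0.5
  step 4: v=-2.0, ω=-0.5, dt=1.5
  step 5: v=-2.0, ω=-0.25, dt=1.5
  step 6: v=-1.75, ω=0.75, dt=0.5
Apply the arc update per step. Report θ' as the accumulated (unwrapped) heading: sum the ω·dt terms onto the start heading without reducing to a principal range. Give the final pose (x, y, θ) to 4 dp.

(-6.5771, -3.9834, 0.3160)

step 1: θ'=-1.0590 (R=1.5000) → pose (-1.3589, -1.8464, -1.0590)
step 2: θ'=0.8160 (R=0.4000) → pose (-0.7188, -1.9245, 0.8160)
step 3: θ'=1.0660 (R=1.5000) → pose (-0.4985, -1.6223, 1.0660)
step 4: θ'=0.3160 (R=4.0000) → pose (-2.7565, -3.4897, 0.3160)
step 5: θ'=-0.0590 (R=8.0000) → pose (-5.7144, -3.8719, -0.0590)
step 6: θ'=0.3160 (R=-2.3333) → pose (-6.5771, -3.9834, 0.3160)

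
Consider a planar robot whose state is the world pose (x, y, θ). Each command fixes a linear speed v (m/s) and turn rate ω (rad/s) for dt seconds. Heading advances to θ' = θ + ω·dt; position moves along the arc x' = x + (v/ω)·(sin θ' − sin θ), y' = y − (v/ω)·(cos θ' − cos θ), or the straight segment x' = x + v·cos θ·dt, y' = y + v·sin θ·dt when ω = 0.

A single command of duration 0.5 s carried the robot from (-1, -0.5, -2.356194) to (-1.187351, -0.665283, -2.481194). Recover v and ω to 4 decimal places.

v = 0.5000, ω = -0.2500

Δθ = -2.481194 − -2.356194 = -0.125000
ω = Δθ/dt = -0.125000/0.5 = -0.2500
R = Δx/(sin θ' − sin θ) = -2.0000
v = R·ω = -2.0000·-0.2500 = 0.5000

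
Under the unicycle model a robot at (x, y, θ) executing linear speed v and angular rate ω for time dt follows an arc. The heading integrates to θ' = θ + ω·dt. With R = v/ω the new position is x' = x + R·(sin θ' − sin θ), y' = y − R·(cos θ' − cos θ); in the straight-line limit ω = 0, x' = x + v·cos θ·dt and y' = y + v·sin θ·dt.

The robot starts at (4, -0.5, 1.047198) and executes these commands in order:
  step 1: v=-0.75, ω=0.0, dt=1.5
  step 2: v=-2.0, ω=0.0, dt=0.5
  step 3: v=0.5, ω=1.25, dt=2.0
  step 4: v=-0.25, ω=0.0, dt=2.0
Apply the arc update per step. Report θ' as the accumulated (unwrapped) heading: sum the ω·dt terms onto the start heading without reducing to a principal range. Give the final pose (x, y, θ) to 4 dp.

(2.8927, -1.5755, 3.5472)

step 1: θ'=1.0472 (straight) → pose (3.4375, -1.4743, 1.0472)
step 2: θ'=1.0472 (straight) → pose (2.9375, -2.3403, 1.0472)
step 3: θ'=3.5472 (R=0.4000) → pose (2.4333, -1.7728, 3.5472)
step 4: θ'=3.5472 (straight) → pose (2.8927, -1.5755, 3.5472)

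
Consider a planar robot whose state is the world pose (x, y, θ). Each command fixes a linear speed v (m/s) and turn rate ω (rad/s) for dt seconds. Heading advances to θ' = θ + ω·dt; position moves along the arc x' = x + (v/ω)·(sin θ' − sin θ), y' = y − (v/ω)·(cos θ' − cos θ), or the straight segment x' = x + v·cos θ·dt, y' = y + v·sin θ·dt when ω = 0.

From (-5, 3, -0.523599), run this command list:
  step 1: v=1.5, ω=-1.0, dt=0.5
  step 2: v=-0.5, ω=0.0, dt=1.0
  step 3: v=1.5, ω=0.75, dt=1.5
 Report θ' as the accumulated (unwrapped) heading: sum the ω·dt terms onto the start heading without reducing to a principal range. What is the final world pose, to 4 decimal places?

(-2.8187, 1.9593, 0.1014)

step 1: θ'=-1.0236 (R=-1.5000) → pose (-4.4690, 2.4814, -1.0236)
step 2: θ'=-1.0236 (straight) → pose (-4.7292, 2.9084, -1.0236)
step 3: θ'=0.1014 (R=2.0000) → pose (-2.8187, 1.9593, 0.1014)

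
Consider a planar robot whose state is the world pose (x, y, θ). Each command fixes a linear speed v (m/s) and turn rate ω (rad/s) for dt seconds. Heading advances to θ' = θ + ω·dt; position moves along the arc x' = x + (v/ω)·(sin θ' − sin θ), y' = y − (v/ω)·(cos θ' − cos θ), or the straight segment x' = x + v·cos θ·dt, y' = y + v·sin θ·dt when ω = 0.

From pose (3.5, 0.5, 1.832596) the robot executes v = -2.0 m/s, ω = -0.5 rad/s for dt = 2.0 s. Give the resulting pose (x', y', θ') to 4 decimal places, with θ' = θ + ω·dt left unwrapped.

θ' = 1.8326 + -0.5·2.0 = 0.8326
R = v/ω = -2.0/-0.5 = 4.0000
x' = 3.5 + 4.0000·(sin 0.8326 − sin 1.8326) = 2.5950
y' = 0.5 − 4.0000·(cos 0.8326 − cos 1.8326) = -3.2271

(2.5950, -3.2271, 0.8326)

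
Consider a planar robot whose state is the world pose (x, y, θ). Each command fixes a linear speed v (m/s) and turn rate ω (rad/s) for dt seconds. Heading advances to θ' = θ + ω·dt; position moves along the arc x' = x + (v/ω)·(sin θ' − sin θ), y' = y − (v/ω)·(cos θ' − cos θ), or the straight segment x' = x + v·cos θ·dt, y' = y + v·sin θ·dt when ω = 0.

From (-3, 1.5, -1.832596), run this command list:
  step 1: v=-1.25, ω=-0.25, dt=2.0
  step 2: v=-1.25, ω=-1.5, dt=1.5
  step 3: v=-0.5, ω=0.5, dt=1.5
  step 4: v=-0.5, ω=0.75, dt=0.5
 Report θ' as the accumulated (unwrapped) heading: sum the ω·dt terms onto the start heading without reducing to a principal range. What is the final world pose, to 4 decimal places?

(0.2129, 2.4286, -3.4576)

step 1: θ'=-2.3326 (R=5.0000) → pose (-1.7883, 3.6570, -2.3326)
step 2: θ'=-4.5826 (R=0.8333) → pose (-0.3590, 3.1897, -4.5826)
step 3: θ'=-3.8326 (R=-1.0000) → pose (-0.0047, 2.5485, -3.8326)
step 4: θ'=-3.4576 (R=-0.6667) → pose (0.2129, 2.4286, -3.4576)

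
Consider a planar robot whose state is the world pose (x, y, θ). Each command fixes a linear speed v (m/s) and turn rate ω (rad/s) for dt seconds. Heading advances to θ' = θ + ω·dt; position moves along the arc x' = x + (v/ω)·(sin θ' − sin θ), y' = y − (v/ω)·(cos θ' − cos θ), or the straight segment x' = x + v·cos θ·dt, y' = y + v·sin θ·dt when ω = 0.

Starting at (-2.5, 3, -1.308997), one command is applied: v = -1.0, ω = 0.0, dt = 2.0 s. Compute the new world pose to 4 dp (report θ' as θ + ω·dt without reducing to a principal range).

θ' = -1.3090 + 0.0·2.0 = -1.3090
ω = 0 → straight: x' = -2.5 + -1.0·cos(-1.3090)·2.0 = -3.0176
y' = 3 + -1.0·sin(-1.3090)·2.0 = 4.9319

(-3.0176, 4.9319, -1.3090)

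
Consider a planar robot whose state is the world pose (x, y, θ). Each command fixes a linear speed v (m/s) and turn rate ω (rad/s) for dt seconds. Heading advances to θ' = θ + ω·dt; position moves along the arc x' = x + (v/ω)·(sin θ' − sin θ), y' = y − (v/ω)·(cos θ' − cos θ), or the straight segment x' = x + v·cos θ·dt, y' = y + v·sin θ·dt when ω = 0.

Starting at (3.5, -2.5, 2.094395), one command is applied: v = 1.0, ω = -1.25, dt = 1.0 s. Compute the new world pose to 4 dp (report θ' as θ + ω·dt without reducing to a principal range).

(3.5948, -1.5687, 0.8444)

θ' = 2.0944 + -1.25·1.0 = 0.8444
R = v/ω = 1.0/-1.25 = -0.8000
x' = 3.5 + -0.8000·(sin 0.8444 − sin 2.0944) = 3.5948
y' = -2.5 − -0.8000·(cos 0.8444 − cos 2.0944) = -1.5687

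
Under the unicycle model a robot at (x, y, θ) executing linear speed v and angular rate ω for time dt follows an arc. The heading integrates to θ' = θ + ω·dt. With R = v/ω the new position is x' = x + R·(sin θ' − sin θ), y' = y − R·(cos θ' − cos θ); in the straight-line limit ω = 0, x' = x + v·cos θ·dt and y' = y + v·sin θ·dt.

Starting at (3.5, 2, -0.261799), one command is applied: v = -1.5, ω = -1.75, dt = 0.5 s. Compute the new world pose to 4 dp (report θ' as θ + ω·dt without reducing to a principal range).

(2.9442, 2.4675, -1.1368)

θ' = -0.2618 + -1.75·0.5 = -1.1368
R = v/ω = -1.5/-1.75 = 0.8571
x' = 3.5 + 0.8571·(sin -1.1368 − sin -0.2618) = 2.9442
y' = 2 − 0.8571·(cos -1.1368 − cos -0.2618) = 2.4675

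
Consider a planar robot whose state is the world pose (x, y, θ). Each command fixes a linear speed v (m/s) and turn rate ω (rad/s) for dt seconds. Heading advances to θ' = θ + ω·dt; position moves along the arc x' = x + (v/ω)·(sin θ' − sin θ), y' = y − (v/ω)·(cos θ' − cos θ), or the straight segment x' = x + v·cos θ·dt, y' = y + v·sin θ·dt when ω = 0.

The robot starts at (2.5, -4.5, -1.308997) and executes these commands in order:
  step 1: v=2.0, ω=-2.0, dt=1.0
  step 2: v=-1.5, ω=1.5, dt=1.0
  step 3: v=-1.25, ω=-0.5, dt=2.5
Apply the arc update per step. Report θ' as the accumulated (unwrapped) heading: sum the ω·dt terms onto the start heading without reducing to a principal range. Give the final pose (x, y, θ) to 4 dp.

(4.7290, -3.0932, -3.0590)

step 1: θ'=-3.3090 (R=-1.0000) → pose (1.3675, -5.7448, -3.3090)
step 2: θ'=-1.8090 (R=-1.0000) → pose (2.5058, -4.9948, -1.8090)
step 3: θ'=-3.0590 (R=2.5000) → pose (4.7290, -3.0932, -3.0590)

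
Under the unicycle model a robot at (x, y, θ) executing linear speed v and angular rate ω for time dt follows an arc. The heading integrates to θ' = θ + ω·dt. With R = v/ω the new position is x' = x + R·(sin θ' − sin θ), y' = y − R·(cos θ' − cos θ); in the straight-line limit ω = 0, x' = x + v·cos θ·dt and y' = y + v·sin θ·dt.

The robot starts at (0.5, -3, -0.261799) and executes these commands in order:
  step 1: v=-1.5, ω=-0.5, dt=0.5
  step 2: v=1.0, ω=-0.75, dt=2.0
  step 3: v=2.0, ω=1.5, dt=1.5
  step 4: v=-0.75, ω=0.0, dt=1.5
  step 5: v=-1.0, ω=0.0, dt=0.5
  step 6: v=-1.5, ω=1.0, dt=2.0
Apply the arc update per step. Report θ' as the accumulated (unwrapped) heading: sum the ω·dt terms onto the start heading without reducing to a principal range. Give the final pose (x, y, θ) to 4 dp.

step 1: θ'=-0.5118 (R=3.0000) → pose (-0.1928, -2.7178, -0.5118)
step 2: θ'=-2.0118 (R=-1.3333) → pose (0.3600, -4.4494, -2.0118)
step 3: θ'=0.2382 (R=1.3333) → pose (1.8804, -6.3142, 0.2382)
step 4: θ'=0.2382 (straight) → pose (0.7871, -6.5797, 0.2382)
step 5: θ'=0.2382 (straight) → pose (0.3012, -6.6977, 0.2382)
step 6: θ'=2.2382 (R=-1.5000) → pose (-0.5230, -9.0837, 2.2382)

(-0.5230, -9.0837, 2.2382)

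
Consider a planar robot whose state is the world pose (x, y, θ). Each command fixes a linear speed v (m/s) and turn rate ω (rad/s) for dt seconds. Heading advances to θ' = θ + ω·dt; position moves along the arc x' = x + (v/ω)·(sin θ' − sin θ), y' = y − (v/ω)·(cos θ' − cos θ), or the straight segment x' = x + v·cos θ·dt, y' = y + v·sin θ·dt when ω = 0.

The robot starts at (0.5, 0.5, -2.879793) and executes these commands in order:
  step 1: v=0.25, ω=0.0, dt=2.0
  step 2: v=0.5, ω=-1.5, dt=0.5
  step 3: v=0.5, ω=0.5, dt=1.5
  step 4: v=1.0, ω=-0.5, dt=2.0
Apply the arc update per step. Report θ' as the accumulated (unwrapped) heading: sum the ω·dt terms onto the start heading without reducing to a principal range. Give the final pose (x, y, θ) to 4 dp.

(-2.8170, 0.9334, -3.8798)

step 1: θ'=-2.8798 (straight) → pose (0.0170, 0.3706, -2.8798)
step 2: θ'=-3.6298 (R=-0.3333) → pose (-0.2256, 0.3982, -3.6298)
step 3: θ'=-2.8798 (R=1.0000) → pose (-0.9534, 0.4809, -2.8798)
step 4: θ'=-3.8798 (R=-2.0000) → pose (-2.8170, 0.9334, -3.8798)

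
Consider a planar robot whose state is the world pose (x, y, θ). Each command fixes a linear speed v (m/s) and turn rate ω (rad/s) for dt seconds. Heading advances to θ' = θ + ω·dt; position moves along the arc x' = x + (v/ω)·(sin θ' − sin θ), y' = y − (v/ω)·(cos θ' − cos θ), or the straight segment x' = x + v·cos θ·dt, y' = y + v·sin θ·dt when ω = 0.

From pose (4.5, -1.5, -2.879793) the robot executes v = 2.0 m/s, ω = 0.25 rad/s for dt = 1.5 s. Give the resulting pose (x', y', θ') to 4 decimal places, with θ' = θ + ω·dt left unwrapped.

(1.8136, -2.7954, -2.5048)

θ' = -2.8798 + 0.25·1.5 = -2.5048
R = v/ω = 2.0/0.25 = 8.0000
x' = 4.5 + 8.0000·(sin -2.5048 − sin -2.8798) = 1.8136
y' = -1.5 − 8.0000·(cos -2.5048 − cos -2.8798) = -2.7954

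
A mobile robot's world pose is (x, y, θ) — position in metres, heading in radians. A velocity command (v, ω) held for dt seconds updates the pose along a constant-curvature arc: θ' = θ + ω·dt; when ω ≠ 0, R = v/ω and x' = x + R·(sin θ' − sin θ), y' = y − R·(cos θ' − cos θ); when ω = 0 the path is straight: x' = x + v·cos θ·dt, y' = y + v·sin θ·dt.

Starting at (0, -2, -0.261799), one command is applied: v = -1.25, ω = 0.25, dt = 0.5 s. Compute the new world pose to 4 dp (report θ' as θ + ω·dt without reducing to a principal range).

(-0.6122, -1.8763, -0.1368)

θ' = -0.2618 + 0.25·0.5 = -0.1368
R = v/ω = -1.25/0.25 = -5.0000
x' = 0 + -5.0000·(sin -0.1368 − sin -0.2618) = -0.6122
y' = -2 − -5.0000·(cos -0.1368 − cos -0.2618) = -1.8763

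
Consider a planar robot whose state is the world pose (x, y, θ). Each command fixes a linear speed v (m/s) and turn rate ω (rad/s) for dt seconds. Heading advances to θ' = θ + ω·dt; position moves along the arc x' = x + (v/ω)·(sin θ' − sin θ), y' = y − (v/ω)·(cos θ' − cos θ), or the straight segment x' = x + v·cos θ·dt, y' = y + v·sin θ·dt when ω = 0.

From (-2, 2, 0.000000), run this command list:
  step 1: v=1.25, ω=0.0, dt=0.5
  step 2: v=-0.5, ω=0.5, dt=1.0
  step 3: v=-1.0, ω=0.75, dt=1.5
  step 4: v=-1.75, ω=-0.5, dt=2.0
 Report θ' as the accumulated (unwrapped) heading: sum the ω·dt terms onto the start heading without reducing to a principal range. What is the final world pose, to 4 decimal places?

(-3.9936, -2.3928, 0.6250)

step 1: θ'=0.0000 (straight) → pose (-1.3750, 2.0000, 0.0000)
step 2: θ'=0.5000 (R=-1.0000) → pose (-1.8544, 1.8776, 0.5000)
step 3: θ'=1.6250 (R=-1.3333) → pose (-2.5466, 0.6352, 1.6250)
step 4: θ'=0.6250 (R=3.5000) → pose (-3.9936, -2.3928, 0.6250)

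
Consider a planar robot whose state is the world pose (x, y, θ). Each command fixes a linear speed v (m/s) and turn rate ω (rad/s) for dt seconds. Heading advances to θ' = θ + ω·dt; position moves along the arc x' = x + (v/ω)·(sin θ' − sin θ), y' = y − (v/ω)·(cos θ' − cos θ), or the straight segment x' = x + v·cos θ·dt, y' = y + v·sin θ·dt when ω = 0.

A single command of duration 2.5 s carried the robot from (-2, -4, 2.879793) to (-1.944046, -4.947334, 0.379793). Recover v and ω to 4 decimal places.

v = -0.5000, ω = -1.0000

Δθ = 0.379793 − 2.879793 = -2.500000
ω = Δθ/dt = -2.500000/2.5 = -1.0000
R = −Δy/(cos θ' − cos θ) = 0.5000
v = R·ω = 0.5000·-1.0000 = -0.5000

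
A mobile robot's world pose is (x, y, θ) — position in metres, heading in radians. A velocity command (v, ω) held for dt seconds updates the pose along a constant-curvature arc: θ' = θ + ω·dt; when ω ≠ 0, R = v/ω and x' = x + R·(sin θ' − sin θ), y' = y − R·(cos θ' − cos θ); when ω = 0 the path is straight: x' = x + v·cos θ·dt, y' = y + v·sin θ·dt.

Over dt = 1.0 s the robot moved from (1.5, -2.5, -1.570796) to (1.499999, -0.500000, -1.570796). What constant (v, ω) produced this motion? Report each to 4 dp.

Δθ = -1.570796 − -1.570796 = 0.000000
ω = Δθ/dt = 0.000000/1.0 = 0.0000
ω = 0 → v = (Δx·cos θ + Δy·sin θ)/dt = -2.0000

v = -2.0000, ω = 0.0000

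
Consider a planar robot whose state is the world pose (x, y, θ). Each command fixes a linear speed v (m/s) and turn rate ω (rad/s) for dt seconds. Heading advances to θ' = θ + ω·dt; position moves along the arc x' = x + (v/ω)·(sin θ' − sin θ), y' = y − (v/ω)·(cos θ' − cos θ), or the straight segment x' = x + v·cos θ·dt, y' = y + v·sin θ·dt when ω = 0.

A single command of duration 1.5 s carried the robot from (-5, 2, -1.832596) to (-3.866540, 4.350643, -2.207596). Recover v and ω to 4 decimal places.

Δθ = -2.207596 − -1.832596 = -0.375000
ω = Δθ/dt = -0.375000/1.5 = -0.2500
R = −Δy/(cos θ' − cos θ) = 7.0000
v = R·ω = 7.0000·-0.2500 = -1.7500

v = -1.7500, ω = -0.2500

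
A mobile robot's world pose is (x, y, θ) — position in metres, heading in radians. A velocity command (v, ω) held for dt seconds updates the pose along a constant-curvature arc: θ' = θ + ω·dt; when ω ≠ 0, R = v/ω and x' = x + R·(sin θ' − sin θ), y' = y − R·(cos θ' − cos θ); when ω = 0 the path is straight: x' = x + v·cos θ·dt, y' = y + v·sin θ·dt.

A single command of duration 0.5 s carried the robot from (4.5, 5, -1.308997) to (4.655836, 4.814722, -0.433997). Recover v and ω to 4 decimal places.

Δθ = -0.433997 − -1.308997 = 0.875000
ω = Δθ/dt = 0.875000/0.5 = 1.7500
R = −Δy/(cos θ' − cos θ) = 0.2857
v = R·ω = 0.2857·1.7500 = 0.5000

v = 0.5000, ω = 1.7500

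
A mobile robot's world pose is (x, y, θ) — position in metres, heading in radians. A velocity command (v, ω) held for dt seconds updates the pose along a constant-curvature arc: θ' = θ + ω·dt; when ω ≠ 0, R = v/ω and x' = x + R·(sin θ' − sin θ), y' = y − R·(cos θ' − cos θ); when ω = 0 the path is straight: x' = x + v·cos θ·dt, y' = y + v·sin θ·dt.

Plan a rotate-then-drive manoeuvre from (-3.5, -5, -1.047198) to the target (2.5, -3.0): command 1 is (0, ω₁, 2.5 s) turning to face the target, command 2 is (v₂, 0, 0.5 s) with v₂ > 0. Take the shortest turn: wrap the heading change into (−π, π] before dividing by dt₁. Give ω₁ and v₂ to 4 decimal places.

heading to target = atan2(-3−-5, 2.5−-3.5) = 0.3218
Δθ = wrap(0.3218 − -1.0472) = 1.3689; ω₁ = Δθ/dt₁ = 0.5476
distance = √((2.5−-3.5)² + (-3−-5)²) = 6.3246; v₂ = distance/dt₂ = 12.6491

ω₁ = 0.5476, v₂ = 12.6491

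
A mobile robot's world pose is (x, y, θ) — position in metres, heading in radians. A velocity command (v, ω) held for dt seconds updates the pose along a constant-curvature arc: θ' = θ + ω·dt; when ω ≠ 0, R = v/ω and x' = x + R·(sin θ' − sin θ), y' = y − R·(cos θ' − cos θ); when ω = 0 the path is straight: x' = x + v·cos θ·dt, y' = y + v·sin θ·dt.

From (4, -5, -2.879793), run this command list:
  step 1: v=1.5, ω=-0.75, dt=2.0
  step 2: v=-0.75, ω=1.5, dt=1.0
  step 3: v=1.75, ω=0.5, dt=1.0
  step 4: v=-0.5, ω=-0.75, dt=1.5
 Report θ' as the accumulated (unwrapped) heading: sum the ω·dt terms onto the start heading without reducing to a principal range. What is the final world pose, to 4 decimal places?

step 1: θ'=-4.3798 (R=-2.0000) → pose (1.5920, -3.7211, -4.3798)
step 2: θ'=-2.8798 (R=-0.5000) → pose (2.1940, -4.0409, -2.8798)
step 3: θ'=-2.3798 (R=3.5000) → pose (0.6841, -4.8890, -2.3798)
step 4: θ'=-3.5048 (R=0.6667) → pose (1.3810, -4.7482, -3.5048)

(1.3810, -4.7482, -3.5048)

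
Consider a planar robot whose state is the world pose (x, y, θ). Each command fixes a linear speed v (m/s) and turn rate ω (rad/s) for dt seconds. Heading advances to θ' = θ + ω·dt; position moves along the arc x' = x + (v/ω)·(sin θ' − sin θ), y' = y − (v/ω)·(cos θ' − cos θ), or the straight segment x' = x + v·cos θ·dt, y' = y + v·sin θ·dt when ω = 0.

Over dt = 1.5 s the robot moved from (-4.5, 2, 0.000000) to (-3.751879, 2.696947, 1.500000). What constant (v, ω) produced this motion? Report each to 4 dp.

v = 0.7500, ω = 1.0000

Δθ = 1.500000 − 0.000000 = 1.500000
ω = Δθ/dt = 1.500000/1.5 = 1.0000
R = Δx/(sin θ' − sin θ) = 0.7500
v = R·ω = 0.7500·1.0000 = 0.7500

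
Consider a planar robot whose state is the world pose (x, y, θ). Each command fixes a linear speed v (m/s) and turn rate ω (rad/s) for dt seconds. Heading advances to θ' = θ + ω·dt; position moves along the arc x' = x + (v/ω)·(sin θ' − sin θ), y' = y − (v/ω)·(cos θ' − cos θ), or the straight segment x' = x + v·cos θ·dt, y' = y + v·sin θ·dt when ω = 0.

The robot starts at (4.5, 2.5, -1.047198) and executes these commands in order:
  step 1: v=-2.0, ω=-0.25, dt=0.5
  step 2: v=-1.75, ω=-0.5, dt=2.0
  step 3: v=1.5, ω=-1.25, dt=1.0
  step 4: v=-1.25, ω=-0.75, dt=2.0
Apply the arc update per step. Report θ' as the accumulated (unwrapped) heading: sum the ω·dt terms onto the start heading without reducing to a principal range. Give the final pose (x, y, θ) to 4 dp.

step 1: θ'=-1.1722 (R=8.0000) → pose (4.0554, 3.3950, -1.1722)
step 2: θ'=-2.1722 (R=3.5000) → pose (4.3951, 6.7337, -2.1722)
step 3: θ'=-3.4222 (R=-1.2000) → pose (3.0733, 6.2596, -3.4222)
step 4: θ'=-4.9222 (R=1.6667) → pose (4.2419, 4.3110, -4.9222)

(4.2419, 4.3110, -4.9222)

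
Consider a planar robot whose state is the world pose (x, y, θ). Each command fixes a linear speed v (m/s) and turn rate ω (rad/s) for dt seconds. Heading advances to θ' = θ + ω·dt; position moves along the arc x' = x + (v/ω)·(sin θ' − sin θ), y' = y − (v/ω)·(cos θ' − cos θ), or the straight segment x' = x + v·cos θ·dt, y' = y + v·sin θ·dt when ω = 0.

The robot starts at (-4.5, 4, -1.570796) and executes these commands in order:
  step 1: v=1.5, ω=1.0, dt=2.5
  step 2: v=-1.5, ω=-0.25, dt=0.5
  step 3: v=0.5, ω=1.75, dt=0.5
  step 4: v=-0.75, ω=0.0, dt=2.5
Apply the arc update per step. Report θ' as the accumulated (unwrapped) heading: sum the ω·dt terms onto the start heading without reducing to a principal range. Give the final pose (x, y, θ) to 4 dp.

step 1: θ'=0.9292 (R=1.5000) → pose (-1.7983, 3.1023, 0.9292)
step 2: θ'=0.8042 (R=6.0000) → pose (-2.2835, 2.5310, 0.8042)
step 3: θ'=1.6792 (R=0.2857) → pose (-2.2052, 2.7601, 1.6792)
step 4: θ'=1.6792 (straight) → pose (-2.0024, 0.8961, 1.6792)

(-2.0024, 0.8961, 1.6792)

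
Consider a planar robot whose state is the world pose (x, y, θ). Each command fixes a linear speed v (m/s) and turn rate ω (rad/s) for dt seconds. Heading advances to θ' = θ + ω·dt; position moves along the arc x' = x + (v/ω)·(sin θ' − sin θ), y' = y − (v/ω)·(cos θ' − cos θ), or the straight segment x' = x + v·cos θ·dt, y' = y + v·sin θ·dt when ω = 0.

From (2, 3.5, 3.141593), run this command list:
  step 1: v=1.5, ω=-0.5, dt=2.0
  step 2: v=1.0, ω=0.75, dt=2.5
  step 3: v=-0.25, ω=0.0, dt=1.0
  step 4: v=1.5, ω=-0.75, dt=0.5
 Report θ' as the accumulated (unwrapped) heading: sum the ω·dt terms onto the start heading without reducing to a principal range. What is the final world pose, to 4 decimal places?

(-3.0858, 4.7321, 3.6416)

step 1: θ'=2.1416 (R=-3.0000) → pose (-0.5244, 4.8791, 2.1416)
step 2: θ'=4.0166 (R=1.3333) → pose (-2.6698, 5.0134, 4.0166)
step 3: θ'=4.0166 (straight) → pose (-2.5095, 5.2052, 4.0166)
step 4: θ'=3.6416 (R=-2.0000) → pose (-3.0858, 4.7321, 3.6416)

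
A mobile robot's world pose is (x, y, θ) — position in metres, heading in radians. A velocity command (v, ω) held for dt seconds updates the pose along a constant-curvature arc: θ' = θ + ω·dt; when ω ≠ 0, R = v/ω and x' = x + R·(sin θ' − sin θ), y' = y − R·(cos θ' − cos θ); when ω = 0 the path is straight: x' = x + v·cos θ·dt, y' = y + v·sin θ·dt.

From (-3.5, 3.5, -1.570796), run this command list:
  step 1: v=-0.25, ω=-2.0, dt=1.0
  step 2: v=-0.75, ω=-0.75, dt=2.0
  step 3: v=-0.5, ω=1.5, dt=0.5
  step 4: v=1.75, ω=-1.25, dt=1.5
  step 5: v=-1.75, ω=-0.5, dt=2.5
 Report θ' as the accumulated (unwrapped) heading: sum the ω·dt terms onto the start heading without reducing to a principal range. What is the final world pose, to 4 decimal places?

(-5.1447, 6.1358, -7.4458)

step 1: θ'=-3.5708 (R=0.1250) → pose (-3.3230, 3.6137, -3.5708)
step 2: θ'=-5.0708 (R=1.0000) → pose (-2.8027, 2.3536, -5.0708)
step 3: θ'=-4.3208 (R=-0.3333) → pose (-2.7986, 2.1094, -4.3208)
step 4: θ'=-6.1958 (R=-1.4000) → pose (-1.6268, 4.0384, -6.1958)
step 5: θ'=-7.4458 (R=3.5000) → pose (-5.1447, 6.1358, -7.4458)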